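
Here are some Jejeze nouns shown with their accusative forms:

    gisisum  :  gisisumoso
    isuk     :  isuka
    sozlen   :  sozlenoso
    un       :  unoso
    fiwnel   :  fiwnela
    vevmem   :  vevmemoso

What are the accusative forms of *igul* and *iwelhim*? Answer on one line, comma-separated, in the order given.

igula, iwelhimoso

The pattern is nasality of the final consonant: -oso when the stem ends in a nasal (*gisisum*, *sozlen*, *un*, *vevmem*); -a when the stem ends in a non-nasal consonant (*isuk*, *fiwnel*).
*igul* — final consonant /l/ (non-nasal) → -a → *igula*.
*iwelhim*: final consonant = /m/, a nasal → -oso → *iwelhimoso*.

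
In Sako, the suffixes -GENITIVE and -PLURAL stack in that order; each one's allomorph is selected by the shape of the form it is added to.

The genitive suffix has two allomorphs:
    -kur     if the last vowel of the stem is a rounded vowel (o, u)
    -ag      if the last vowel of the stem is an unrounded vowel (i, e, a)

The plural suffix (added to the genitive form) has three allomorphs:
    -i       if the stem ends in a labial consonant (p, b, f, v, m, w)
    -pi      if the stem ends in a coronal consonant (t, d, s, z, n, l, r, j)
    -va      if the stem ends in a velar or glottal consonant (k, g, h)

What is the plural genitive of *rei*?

reiagva

Since the last vowel of *rei* is /i/ (an unrounded vowel), it takes -ag, giving *reiag*.
The genitive form *reiag* — final consonant /g/ (velar/glottal) → -va → *reiagva*.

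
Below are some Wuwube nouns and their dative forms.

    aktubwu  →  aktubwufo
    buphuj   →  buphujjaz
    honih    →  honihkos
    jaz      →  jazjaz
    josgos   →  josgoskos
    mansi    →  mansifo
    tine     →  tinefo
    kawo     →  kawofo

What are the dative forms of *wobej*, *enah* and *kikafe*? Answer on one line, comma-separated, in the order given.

wobejjaz, enahkos, kikafefo

The suffix is conditioned by the final sound: -kos when the stem ends in a voiceless consonant (*honih*, *josgos*); -jaz when the stem ends in a voiced consonant (*buphuj*, *jaz*); -fo when the stem ends in a vowel (*aktubwu*, *mansi*, *tine*, *kawo*).
Since the final sound of *wobej* is /j/ (a voiced consonant), it takes -jaz, giving *wobejjaz*.
*enah*: final sound = /h/, a voiceless consonant → -kos → *enahkos*.
Since the final sound of *kikafe* is /e/ (a vowel), it takes -fo, giving *kikafefo*.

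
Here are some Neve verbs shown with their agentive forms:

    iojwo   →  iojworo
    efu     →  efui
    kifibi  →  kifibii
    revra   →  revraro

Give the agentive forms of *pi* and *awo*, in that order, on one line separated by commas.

pii, aworo

The suffix is conditioned by the last vowel: -i when the last vowel of the stem is a high vowel (*efu*, *kifibi*); -ro when the last vowel of the stem is a non-high vowel (*iojwo*, *revra*).
*pi*: last vowel = /i/, a high vowel → -i → *pii*.
*awo* — last vowel /o/ (a non-high vowel) → -ro → *aworo*.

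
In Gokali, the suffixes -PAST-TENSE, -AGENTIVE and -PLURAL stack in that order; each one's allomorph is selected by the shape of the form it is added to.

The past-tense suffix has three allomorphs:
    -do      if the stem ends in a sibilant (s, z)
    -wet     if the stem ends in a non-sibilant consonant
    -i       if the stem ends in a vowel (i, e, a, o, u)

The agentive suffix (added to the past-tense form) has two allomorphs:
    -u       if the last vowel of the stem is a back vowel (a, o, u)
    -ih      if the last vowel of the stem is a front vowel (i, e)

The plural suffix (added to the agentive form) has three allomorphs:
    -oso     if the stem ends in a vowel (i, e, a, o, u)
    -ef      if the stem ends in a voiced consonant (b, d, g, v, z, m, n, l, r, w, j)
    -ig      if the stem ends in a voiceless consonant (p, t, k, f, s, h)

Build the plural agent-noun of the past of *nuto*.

Since the final sound of *nuto* is /o/ (a vowel), it takes -i, giving *nutoi*.
The last vowel of the past-tense form *nutoi* is /i/, which is a front vowel, so the agentive suffix is -ih, giving *nutoiih*.
Since the final sound of the agentive form *nutoiih* is /h/ (a voiceless consonant), it takes -ig, giving *nutoiihig*.

nutoiihig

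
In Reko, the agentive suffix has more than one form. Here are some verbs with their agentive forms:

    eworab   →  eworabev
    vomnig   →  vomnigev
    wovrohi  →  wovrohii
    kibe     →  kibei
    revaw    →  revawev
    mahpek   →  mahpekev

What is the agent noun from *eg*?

egev

The suffix is conditioned by the final sound: -ev when the stem ends in a consonant (*eworab*, *vomnig*, *revaw*, *mahpek*); -i when the stem ends in a vowel (*wovrohi*, *kibe*).
The final sound of *eg* is /g/, which is a consonant, so the suffix is -ev, giving *egev*.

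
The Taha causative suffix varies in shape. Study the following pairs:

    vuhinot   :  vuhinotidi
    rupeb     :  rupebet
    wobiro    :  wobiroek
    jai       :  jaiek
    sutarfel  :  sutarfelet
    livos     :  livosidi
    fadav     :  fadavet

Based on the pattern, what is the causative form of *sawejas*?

Looking at the final sound of each stem: -idi when the stem ends in a voiceless consonant (*vuhinot*, *livos*); -et when the stem ends in a voiced consonant (*rupeb*, *sutarfel*, *fadav*); -ek when the stem ends in a vowel (*wobiro*, *jai*).
*sawejas*: final sound = /s/, a voiceless consonant → -idi → *sawejasidi*.

sawejasidi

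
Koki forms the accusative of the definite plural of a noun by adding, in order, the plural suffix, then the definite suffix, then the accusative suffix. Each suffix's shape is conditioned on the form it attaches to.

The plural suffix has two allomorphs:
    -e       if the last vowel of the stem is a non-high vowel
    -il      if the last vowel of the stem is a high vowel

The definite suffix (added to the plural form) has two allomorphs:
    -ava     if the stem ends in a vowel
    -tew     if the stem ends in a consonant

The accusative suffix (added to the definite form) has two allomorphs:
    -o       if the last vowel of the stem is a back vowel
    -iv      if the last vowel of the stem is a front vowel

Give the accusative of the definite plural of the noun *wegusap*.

wegusapeavao

The last vowel of *wegusap* is /a/, which is a non-high vowel, so the plural suffix is -e, giving *wegusape*.
The final sound of the plural form *wegusape* is /e/, which is a vowel, so the definite suffix is -ava, giving *wegusapeava*.
Since the last vowel of the definite form *wegusapeava* is /a/ (a back vowel), it takes -o, giving *wegusapeavao*.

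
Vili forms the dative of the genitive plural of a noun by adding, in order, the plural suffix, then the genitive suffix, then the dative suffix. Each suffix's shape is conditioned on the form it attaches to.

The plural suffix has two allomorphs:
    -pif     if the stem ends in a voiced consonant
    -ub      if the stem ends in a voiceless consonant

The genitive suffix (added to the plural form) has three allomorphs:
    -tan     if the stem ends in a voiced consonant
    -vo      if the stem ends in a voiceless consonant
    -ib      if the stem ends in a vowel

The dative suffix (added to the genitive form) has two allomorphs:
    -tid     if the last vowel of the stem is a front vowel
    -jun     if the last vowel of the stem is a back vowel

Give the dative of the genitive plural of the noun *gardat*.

The final consonant of *gardat* is /t/, which is voiceless, so the plural suffix is -ub, giving *gardatub*.
The plural form *gardatub* — final sound /b/ (a voiced consonant) → -tan → *gardatubtan*.
The genitive form *gardatubtan*: last vowel = /a/, a back vowel → -jun → *gardatubtanjun*.

gardatubtanjun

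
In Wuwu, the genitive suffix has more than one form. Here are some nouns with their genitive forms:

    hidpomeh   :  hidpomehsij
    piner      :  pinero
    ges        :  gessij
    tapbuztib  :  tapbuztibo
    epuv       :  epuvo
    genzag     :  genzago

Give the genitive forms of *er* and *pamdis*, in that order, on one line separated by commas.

ero, pamdissij

Looking at the final consonant of each stem: -sij when the stem ends in a voiceless consonant (*hidpomeh*, *ges*); -o when the stem ends in a voiced consonant (*piner*, *tapbuztib*, *epuv*, *genzag*).
The final consonant of *er* is /r/, which is voiced, so the suffix is -o, giving *ero*.
*pamdis*: final consonant = /s/, voiceless → -sij → *pamdissij*.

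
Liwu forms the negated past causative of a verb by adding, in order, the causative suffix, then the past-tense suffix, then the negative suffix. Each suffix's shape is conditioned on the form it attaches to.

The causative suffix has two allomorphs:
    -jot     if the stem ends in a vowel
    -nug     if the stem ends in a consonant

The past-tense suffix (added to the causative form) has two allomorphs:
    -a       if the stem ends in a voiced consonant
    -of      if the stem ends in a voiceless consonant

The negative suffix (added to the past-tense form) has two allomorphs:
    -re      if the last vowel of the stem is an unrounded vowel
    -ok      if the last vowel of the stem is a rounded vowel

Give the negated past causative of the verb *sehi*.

sehijotofok

Since the final sound of *sehi* is /i/ (a vowel), it takes -jot, giving *sehijot*.
The causative form *sehijot* — final consonant /t/ (voiceless) → -of → *sehijotof*.
The past-tense form *sehijotof*: last vowel = /o/, a rounded vowel → -ok → *sehijotofok*.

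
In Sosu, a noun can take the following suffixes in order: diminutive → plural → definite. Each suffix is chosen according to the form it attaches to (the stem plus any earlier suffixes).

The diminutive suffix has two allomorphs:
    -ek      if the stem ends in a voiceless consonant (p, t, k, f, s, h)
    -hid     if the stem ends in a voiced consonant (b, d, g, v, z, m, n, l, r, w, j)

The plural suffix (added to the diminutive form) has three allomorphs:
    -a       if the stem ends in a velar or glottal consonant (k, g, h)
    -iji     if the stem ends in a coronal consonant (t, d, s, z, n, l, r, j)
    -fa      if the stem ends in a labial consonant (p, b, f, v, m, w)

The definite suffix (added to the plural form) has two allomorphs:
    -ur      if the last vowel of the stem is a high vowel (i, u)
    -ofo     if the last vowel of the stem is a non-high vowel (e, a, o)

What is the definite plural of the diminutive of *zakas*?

*zakas*: final consonant = /s/, voiceless → -ek → *zakasek*.
The diminutive form *zakasek* — final consonant /k/ (velar/glottal) → -a → *zakaseka*.
The plural form *zakaseka*: last vowel = /a/, a non-high vowel → -ofo → *zakasekaofo*.

zakasekaofo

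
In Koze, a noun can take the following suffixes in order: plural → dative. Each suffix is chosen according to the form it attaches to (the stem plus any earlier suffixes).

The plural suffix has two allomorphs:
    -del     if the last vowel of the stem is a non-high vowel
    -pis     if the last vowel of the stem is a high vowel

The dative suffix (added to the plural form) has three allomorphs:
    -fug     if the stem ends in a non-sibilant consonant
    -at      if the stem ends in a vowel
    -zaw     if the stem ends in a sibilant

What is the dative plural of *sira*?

siradelfug

*sira*: last vowel = /a/, a non-high vowel → -del → *siradel*.
Since the final sound of the plural form *siradel* is /l/ (a non-sibilant consonant), it takes -fug, giving *siradelfug*.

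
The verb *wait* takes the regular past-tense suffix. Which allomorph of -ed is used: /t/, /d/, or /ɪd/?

The stem *wait* ends in /t/ or /d/.
The -ed suffix is realized as /ɪd/ after /t, d/; as /t/ after other voiceless consonants; and as /d/ after other voiced sounds.
So -ed on *wait* is pronounced /ɪd/.

/ɪd/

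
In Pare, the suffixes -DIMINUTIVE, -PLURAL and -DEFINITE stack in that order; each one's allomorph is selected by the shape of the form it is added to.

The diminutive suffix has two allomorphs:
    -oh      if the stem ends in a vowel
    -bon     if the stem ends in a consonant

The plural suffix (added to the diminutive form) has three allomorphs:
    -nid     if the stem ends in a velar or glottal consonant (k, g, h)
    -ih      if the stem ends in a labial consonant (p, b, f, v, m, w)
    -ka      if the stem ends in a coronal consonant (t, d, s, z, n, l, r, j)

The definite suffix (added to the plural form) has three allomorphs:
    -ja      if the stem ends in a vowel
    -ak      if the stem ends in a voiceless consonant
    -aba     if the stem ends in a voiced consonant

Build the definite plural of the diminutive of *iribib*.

Since the final sound of *iribib* is /b/ (a consonant), it takes -bon, giving *iribibbon*.
The diminutive form *iribibbon*: final consonant = /n/, coronal → -ka → *iribibbonka*.
Since the final sound of the plural form *iribibbonka* is /a/ (a vowel), it takes -ja, giving *iribibbonkaja*.

iribibbonkaja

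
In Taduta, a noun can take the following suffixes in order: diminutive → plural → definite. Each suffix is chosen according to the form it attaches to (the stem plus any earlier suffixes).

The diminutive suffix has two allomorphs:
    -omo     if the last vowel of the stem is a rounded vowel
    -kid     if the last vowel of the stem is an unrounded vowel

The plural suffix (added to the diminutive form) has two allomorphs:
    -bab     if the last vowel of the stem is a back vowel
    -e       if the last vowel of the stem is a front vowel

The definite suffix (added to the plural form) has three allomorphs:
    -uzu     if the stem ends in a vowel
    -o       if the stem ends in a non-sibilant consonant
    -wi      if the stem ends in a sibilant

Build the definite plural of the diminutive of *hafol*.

hafolomobabo

Since the last vowel of *hafol* is /o/ (a rounded vowel), it takes -omo, giving *hafolomo*.
The diminutive form *hafolomo*: last vowel = /o/, a back vowel → -bab → *hafolomobab*.
Since the final sound of the plural form *hafolomobab* is /b/ (a non-sibilant consonant), it takes -o, giving *hafolomobabo*.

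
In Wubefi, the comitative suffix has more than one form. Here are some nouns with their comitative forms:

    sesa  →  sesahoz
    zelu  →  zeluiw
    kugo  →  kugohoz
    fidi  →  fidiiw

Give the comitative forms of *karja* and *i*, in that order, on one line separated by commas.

The pattern is height harmony: -iw when the last vowel of the stem is a high vowel (*zelu*, *fidi*); -hoz when the last vowel of the stem is a non-high vowel (*sesa*, *kugo*).
The last vowel of *karja* is /a/, which is a non-high vowel, so the suffix is -hoz, giving *karjahoz*.
*i*: last vowel = /i/, a high vowel → -iw → *iiw*.

karjahoz, iiw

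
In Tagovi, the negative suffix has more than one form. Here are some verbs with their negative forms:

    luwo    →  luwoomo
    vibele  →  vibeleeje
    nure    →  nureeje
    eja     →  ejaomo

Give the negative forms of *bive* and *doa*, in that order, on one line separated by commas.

biveeje, doaomo

The alternation tracks the last vowel of the stem — -eje when the last vowel of the stem is a front vowel (*vibele*, *nure*); -omo when the last vowel of the stem is a back vowel (*luwo*, *eja*).
Since the last vowel of *bive* is /e/ (a front vowel), it takes -eje, giving *biveeje*.
The last vowel of *doa* is /a/, which is a back vowel, so the suffix is -omo, giving *doaomo*.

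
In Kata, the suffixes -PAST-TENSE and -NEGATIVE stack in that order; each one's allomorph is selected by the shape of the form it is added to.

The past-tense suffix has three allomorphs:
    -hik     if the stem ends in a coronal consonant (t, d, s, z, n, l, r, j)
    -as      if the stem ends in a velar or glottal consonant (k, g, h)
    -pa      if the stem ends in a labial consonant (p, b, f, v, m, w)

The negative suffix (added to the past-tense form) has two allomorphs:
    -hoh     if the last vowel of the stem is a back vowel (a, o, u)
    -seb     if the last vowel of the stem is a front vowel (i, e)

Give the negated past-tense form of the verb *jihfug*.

*jihfug* — final consonant /g/ (velar/glottal) → -as → *jihfugas*.
The past-tense form *jihfugas*: last vowel = /a/, a back vowel → -hoh → *jihfugashoh*.

jihfugashoh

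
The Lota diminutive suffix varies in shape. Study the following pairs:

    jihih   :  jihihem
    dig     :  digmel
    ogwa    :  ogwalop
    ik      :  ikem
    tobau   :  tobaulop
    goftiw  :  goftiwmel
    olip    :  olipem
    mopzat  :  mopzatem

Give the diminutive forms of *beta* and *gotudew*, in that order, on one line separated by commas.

Looking at the final sound of each stem: -em when the stem ends in a voiceless consonant (*jihih*, *ik*, *olip*, *mopzat*); -mel when the stem ends in a voiced consonant (*dig*, *goftiw*); -lop when the stem ends in a vowel (*ogwa*, *tobau*).
*beta*: final sound = /a/, a vowel → -lop → *betalop*.
*gotudew* — final sound /w/ (a voiced consonant) → -mel → *gotudewmel*.

betalop, gotudewmel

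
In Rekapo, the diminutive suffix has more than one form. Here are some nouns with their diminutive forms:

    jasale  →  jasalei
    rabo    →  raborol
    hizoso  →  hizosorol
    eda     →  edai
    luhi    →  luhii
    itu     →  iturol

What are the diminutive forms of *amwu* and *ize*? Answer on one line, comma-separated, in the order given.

amwurol, izei

The pattern is rounding harmony: -rol when the last vowel of the stem is a rounded vowel (*rabo*, *hizoso*, *itu*); -i when the last vowel of the stem is an unrounded vowel (*jasale*, *eda*, *luhi*).
The last vowel of *amwu* is /u/, which is a rounded vowel, so the suffix is -rol, giving *amwurol*.
Since the last vowel of *ize* is /e/ (an unrounded vowel), it takes -i, giving *izei*.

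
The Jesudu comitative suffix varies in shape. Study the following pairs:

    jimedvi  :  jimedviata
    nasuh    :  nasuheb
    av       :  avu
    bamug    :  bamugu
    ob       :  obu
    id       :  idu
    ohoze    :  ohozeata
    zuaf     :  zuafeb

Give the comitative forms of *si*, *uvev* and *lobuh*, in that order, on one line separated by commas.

Looking at the final sound of each stem: -eb when the stem ends in a voiceless consonant (*nasuh*, *zuaf*); -u when the stem ends in a voiced consonant (*av*, *bamug*, *ob*, *id*); -ata when the stem ends in a vowel (*jimedvi*, *ohoze*).
The final sound of *si* is /i/, which is a vowel, so the suffix is -ata, giving *siata*.
Since the final sound of *uvev* is /v/ (a voiced consonant), it takes -u, giving *uvevu*.
*lobuh* — final sound /h/ (a voiceless consonant) → -eb → *lobuheb*.

siata, uvevu, lobuheb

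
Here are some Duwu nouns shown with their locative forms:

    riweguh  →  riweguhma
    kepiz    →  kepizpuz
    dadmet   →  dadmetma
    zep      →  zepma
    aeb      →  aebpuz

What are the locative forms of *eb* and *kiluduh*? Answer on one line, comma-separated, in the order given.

Looking at the final consonant of each stem: -ma when the stem ends in a voiceless consonant (*riweguh*, *dadmet*, *zep*); -puz when the stem ends in a voiced consonant (*kepiz*, *aeb*).
*eb* — final consonant /b/ (voiced) → -puz → *ebpuz*.
Since the final consonant of *kiluduh* is /h/ (voiceless), it takes -ma, giving *kiluduhma*.

ebpuz, kiluduhma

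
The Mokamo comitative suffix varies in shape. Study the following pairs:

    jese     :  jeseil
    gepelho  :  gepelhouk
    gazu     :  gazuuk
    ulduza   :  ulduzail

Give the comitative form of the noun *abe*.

Looking at the last vowel of each stem: -uk when the last vowel of the stem is a rounded vowel (*gepelho*, *gazu*); -il when the last vowel of the stem is an unrounded vowel (*jese*, *ulduza*).
*abe*: last vowel = /e/, an unrounded vowel → -il → *abeil*.

abeil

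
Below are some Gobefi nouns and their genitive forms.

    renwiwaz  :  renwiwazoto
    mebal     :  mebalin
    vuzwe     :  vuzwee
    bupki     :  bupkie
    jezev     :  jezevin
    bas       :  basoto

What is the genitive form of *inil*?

Looking at the final sound of each stem: -oto when the stem ends in a sibilant (*renwiwaz*, *bas*); -in when the stem ends in a non-sibilant consonant (*mebal*, *jezev*); -e when the stem ends in a vowel (*vuzwe*, *bupki*).
*inil* — final sound /l/ (a non-sibilant consonant) → -in → *inilin*.

inilin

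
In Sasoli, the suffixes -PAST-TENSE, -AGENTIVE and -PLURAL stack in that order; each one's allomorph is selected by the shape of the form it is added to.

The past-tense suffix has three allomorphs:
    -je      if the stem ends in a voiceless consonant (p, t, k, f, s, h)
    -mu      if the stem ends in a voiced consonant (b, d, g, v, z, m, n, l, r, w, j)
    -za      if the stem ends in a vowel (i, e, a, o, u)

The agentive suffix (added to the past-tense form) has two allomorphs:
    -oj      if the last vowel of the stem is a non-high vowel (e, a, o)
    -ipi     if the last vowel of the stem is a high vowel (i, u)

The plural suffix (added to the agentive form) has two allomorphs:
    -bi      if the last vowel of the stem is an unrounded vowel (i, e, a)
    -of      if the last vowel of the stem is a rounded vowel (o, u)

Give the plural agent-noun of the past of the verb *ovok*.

The final sound of *ovok* is /k/, which is a voiceless consonant, so the past-tense suffix is -je, giving *ovokje*.
Since the last vowel of the past-tense form *ovokje* is /e/ (a non-high vowel), it takes -oj, giving *ovokjeoj*.
Since the last vowel of the agentive form *ovokjeoj* is /o/ (a rounded vowel), it takes -of, giving *ovokjeojof*.

ovokjeojof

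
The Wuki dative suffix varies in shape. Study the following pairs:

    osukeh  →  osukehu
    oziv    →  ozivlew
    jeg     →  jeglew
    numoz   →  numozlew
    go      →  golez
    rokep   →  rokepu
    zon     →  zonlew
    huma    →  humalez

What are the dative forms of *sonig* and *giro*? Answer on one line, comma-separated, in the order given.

soniglew, girolez

The alternation tracks the final sound of the stem — -u when the stem ends in a voiceless consonant (*osukeh*, *rokep*); -lew when the stem ends in a voiced consonant (*oziv*, *jeg*, *numoz*, *zon*); -lez when the stem ends in a vowel (*go*, *huma*).
Since the final sound of *sonig* is /g/ (a voiced consonant), it takes -lew, giving *soniglew*.
*giro*: final sound = /o/, a vowel → -lez → *girolez*.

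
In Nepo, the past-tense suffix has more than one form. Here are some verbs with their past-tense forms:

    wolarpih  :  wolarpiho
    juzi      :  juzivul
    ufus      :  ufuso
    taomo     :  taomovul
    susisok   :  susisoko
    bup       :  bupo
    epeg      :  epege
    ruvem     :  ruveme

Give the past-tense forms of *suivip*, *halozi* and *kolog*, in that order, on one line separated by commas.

suivipo, halozivul, kologe

Looking at the final sound of each stem: -o when the stem ends in a voiceless consonant (*wolarpih*, *ufus*, *susisok*, *bup*); -e when the stem ends in a voiced consonant (*epeg*, *ruvem*); -vul when the stem ends in a vowel (*juzi*, *taomo*).
*suivip*: final sound = /p/, a voiceless consonant → -o → *suivipo*.
*halozi*: final sound = /i/, a vowel → -vul → *halozivul*.
*kolog* — final sound /g/ (a voiced consonant) → -e → *kologe*.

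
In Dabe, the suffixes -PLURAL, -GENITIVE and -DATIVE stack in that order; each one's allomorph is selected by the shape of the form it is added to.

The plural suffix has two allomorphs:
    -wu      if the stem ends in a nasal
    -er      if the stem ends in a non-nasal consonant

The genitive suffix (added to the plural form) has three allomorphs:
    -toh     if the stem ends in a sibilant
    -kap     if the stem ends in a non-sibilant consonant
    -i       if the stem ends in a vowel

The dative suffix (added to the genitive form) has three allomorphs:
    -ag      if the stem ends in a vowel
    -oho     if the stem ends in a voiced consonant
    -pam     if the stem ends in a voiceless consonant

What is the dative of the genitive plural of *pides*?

pideserkappam

*pides*: final consonant = /s/, non-nasal → -er → *pideser*.
The final sound of the plural form *pideser* is /r/, which is a non-sibilant consonant, so the genitive suffix is -kap, giving *pideserkap*.
Since the final sound of the genitive form *pideserkap* is /p/ (a voiceless consonant), it takes -pam, giving *pideserkappam*.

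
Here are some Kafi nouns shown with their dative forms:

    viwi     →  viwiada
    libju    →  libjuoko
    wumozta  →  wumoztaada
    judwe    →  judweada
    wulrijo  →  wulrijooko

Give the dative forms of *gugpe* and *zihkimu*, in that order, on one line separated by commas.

gugpeada, zihkimuoko

The suffix is conditioned by the last vowel: -oko when the last vowel of the stem is a rounded vowel (*libju*, *wulrijo*); -ada when the last vowel of the stem is an unrounded vowel (*viwi*, *wumozta*, *judwe*).
Since the last vowel of *gugpe* is /e/ (an unrounded vowel), it takes -ada, giving *gugpeada*.
The last vowel of *zihkimu* is /u/, which is a rounded vowel, so the suffix is -oko, giving *zihkimuoko*.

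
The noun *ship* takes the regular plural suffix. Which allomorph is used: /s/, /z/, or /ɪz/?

The stem *ship* ends in a voiceless non-sibilant consonant.
The plural suffix surfaces as /ɪz/ after sibilants, /s/ after other voiceless consonants, and /z/ after other voiced sounds.
So the plural -s on *ship* is pronounced /s/.

/s/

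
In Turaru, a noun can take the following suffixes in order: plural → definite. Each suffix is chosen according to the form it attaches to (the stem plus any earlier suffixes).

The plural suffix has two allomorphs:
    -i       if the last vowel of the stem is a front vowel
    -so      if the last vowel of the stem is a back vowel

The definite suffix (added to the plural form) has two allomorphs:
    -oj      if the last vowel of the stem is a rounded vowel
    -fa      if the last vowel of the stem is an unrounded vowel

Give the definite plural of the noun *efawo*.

*efawo*: last vowel = /o/, a back vowel → -so → *efawoso*.
The plural form *efawoso*: last vowel = /o/, a rounded vowel → -oj → *efawosooj*.

efawosooj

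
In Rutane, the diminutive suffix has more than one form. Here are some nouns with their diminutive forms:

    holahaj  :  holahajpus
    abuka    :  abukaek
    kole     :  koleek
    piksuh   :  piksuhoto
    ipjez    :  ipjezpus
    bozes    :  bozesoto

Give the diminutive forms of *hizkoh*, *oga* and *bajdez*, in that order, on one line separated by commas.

hizkohoto, ogaek, bajdezpus

The suffix is conditioned by the final sound: -oto when the stem ends in a voiceless consonant (*piksuh*, *bozes*); -pus when the stem ends in a voiced consonant (*holahaj*, *ipjez*); -ek when the stem ends in a vowel (*abuka*, *kole*).
Since the final sound of *hizkoh* is /h/ (a voiceless consonant), it takes -oto, giving *hizkohoto*.
*oga*: final sound = /a/, a vowel → -ek → *ogaek*.
Since the final sound of *bajdez* is /z/ (a voiced consonant), it takes -pus, giving *bajdezpus*.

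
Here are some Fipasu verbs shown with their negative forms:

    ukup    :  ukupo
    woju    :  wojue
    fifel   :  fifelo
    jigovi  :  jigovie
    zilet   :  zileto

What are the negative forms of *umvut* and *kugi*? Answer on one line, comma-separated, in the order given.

umvuto, kugie

Looking at the final sound of each stem: -o when the stem ends in a consonant (*ukup*, *fifel*, *zilet*); -e when the stem ends in a vowel (*woju*, *jigovi*).
The final sound of *umvut* is /t/, which is a consonant, so the suffix is -o, giving *umvuto*.
Since the final sound of *kugi* is /i/ (a vowel), it takes -e, giving *kugie*.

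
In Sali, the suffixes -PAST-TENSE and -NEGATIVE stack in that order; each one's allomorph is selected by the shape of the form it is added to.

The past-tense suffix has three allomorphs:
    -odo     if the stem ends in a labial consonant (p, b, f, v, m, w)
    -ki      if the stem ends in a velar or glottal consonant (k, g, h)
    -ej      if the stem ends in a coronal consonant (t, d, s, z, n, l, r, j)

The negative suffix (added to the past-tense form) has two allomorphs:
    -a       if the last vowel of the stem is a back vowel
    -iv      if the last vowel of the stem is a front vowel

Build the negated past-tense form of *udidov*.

*udidov*: final consonant = /v/, labial → -odo → *udidovodo*.
The past-tense form *udidovodo* — last vowel /o/ (a back vowel) → -a → *udidovodoa*.

udidovodoa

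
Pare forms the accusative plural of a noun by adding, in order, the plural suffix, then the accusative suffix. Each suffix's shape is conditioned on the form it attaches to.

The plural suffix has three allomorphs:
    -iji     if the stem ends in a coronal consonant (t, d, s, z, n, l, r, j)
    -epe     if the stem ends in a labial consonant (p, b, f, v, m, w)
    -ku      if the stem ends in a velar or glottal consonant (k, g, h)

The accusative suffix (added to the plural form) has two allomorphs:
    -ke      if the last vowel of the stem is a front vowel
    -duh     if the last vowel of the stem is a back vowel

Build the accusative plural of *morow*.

morowepeke

*morow* — final consonant /w/ (labial) → -epe → *morowepe*.
Since the last vowel of the plural form *morowepe* is /e/ (a front vowel), it takes -ke, giving *morowepeke*.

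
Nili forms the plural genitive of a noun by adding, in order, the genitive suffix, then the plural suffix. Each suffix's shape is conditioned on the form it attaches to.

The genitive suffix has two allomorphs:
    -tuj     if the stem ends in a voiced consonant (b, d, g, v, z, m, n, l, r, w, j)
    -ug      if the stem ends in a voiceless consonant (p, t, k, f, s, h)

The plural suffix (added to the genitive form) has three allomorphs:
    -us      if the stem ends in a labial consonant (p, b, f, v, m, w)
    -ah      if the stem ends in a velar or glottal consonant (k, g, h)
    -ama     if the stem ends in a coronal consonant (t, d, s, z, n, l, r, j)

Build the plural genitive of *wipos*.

*wipos* — final consonant /s/ (voiceless) → -ug → *wiposug*.
The genitive form *wiposug* — final consonant /g/ (velar/glottal) → -ah → *wiposugah*.

wiposugah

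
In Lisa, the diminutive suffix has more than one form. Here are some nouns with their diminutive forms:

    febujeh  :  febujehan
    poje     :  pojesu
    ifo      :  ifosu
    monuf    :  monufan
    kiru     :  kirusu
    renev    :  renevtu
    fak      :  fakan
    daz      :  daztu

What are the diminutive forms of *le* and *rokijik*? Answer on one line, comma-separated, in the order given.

The pattern is voicing of the final sound: -an when the stem ends in a voiceless consonant (*febujeh*, *monuf*, *fak*); -tu when the stem ends in a voiced consonant (*renev*, *daz*); -su when the stem ends in a vowel (*poje*, *ifo*, *kiru*).
Since the final sound of *le* is /e/ (a vowel), it takes -su, giving *lesu*.
*rokijik* — final sound /k/ (a voiceless consonant) → -an → *rokijikan*.

lesu, rokijikan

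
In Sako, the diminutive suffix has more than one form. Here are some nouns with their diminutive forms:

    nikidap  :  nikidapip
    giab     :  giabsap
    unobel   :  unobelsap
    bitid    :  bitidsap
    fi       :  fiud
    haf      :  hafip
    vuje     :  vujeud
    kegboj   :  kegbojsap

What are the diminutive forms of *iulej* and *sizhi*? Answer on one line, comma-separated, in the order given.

iulejsap, sizhiud

Looking at the final sound of each stem: -ip when the stem ends in a voiceless consonant (*nikidap*, *haf*); -sap when the stem ends in a voiced consonant (*giab*, *unobel*, *bitid*, *kegboj*); -ud when the stem ends in a vowel (*fi*, *vuje*).
*iulej* — final sound /j/ (a voiced consonant) → -sap → *iulejsap*.
*sizhi* — final sound /i/ (a vowel) → -ud → *sizhiud*.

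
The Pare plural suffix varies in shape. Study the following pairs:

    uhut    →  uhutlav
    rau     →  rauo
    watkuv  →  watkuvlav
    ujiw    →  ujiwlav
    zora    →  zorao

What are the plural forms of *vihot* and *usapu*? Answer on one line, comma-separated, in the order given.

Looking at the final sound of each stem: -lav when the stem ends in a consonant (*uhut*, *watkuv*, *ujiw*); -o when the stem ends in a vowel (*rau*, *zora*).
The final sound of *vihot* is /t/, which is a consonant, so the suffix is -lav, giving *vihotlav*.
*usapu*: final sound = /u/, a vowel → -o → *usapuo*.

vihotlav, usapuo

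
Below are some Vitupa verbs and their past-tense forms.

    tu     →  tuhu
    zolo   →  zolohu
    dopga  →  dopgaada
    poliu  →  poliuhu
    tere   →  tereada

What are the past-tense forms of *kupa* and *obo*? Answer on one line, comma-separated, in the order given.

The alternation tracks the last vowel of the stem — -hu when the last vowel of the stem is a rounded vowel (*tu*, *zolo*, *poliu*); -ada when the last vowel of the stem is an unrounded vowel (*dopga*, *tere*).
The last vowel of *kupa* is /a/, which is an unrounded vowel, so the suffix is -ada, giving *kupaada*.
*obo*: last vowel = /o/, a rounded vowel → -hu → *obohu*.

kupaada, obohu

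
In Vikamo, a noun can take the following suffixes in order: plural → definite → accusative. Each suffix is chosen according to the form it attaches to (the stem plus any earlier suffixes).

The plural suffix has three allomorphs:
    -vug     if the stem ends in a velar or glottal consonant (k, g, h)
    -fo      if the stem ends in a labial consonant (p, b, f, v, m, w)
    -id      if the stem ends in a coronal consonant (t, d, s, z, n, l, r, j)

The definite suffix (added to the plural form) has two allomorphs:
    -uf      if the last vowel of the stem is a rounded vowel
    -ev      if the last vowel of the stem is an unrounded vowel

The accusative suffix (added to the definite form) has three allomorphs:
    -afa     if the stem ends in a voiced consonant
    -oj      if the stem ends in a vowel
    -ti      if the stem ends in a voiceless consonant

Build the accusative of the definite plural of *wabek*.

wabekvugufti

*wabek* — final consonant /k/ (velar/glottal) → -vug → *wabekvug*.
The plural form *wabekvug*: last vowel = /u/, a rounded vowel → -uf → *wabekvuguf*.
The final sound of the definite form *wabekvuguf* is /f/, which is a voiceless consonant, so the accusative suffix is -ti, giving *wabekvugufti*.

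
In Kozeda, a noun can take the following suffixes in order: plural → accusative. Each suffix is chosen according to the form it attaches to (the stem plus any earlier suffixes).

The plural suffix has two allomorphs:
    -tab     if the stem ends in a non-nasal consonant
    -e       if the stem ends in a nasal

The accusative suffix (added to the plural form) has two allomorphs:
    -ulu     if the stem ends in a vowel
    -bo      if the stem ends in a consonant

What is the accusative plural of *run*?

runeulu

The final consonant of *run* is /n/, which is a nasal, so the plural suffix is -e, giving *rune*.
The plural form *rune*: final sound = /e/, a vowel → -ulu → *runeulu*.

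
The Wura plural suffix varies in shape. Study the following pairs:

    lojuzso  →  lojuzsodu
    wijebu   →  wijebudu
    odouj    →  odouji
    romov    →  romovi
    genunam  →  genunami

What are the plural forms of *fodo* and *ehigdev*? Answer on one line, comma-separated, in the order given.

fododu, ehigdevi

Looking at the final sound of each stem: -i when the stem ends in a consonant (*odouj*, *romov*, *genunam*); -du when the stem ends in a vowel (*lojuzso*, *wijebu*).
The final sound of *fodo* is /o/, which is a vowel, so the suffix is -du, giving *fododu*.
*ehigdev* — final sound /v/ (a consonant) → -i → *ehigdevi*.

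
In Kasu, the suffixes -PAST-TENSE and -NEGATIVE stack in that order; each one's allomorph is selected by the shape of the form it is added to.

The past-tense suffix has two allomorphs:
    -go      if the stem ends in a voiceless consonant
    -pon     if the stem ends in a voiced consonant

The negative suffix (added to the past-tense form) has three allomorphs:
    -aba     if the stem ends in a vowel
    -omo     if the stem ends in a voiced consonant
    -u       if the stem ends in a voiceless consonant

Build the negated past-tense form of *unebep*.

unebepgoaba

The final consonant of *unebep* is /p/, which is voiceless, so the past-tense suffix is -go, giving *unebepgo*.
Since the final sound of the past-tense form *unebepgo* is /o/ (a vowel), it takes -aba, giving *unebepgoaba*.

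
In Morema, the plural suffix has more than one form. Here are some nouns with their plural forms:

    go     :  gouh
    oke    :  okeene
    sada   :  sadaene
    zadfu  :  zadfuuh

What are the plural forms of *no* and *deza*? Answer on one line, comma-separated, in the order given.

nouh, dezaene

The suffix is conditioned by the last vowel: -uh when the last vowel of the stem is a rounded vowel (*go*, *zadfu*); -ene when the last vowel of the stem is an unrounded vowel (*oke*, *sada*).
The last vowel of *no* is /o/, which is a rounded vowel, so the suffix is -uh, giving *nouh*.
*deza*: last vowel = /a/, an unrounded vowel → -ene → *dezaene*.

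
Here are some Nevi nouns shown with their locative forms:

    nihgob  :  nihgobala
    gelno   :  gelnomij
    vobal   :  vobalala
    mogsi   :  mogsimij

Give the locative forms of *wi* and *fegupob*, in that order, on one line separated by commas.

The suffix is conditioned by the final sound: -ala when the stem ends in a consonant (*nihgob*, *vobal*); -mij when the stem ends in a vowel (*gelno*, *mogsi*).
Since the final sound of *wi* is /i/ (a vowel), it takes -mij, giving *wimij*.
The final sound of *fegupob* is /b/, which is a consonant, so the suffix is -ala, giving *fegupobala*.

wimij, fegupobala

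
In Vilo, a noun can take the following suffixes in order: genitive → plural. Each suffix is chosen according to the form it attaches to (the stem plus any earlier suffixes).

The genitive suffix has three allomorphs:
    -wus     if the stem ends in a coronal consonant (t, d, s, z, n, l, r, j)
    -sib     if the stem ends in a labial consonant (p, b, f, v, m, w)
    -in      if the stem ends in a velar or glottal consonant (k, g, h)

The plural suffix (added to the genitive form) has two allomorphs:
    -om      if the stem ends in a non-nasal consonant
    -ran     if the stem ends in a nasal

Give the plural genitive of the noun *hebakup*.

hebakupsibom

Since the final consonant of *hebakup* is /p/ (labial), it takes -sib, giving *hebakupsib*.
The genitive form *hebakupsib* — final consonant /b/ (non-nasal) → -om → *hebakupsibom*.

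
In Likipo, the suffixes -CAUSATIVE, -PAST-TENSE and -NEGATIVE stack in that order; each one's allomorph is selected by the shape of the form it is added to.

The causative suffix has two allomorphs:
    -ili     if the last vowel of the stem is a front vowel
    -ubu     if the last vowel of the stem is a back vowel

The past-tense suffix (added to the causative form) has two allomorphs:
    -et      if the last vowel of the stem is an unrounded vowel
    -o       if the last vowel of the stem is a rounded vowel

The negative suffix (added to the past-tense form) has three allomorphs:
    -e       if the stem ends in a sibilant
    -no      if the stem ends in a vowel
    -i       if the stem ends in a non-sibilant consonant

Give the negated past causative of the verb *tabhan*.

tabhanubuono

The last vowel of *tabhan* is /a/, which is a back vowel, so the causative suffix is -ubu, giving *tabhanubu*.
The causative form *tabhanubu* — last vowel /u/ (a rounded vowel) → -o → *tabhanubuo*.
The final sound of the past-tense form *tabhanubuo* is /o/, which is a vowel, so the negative suffix is -no, giving *tabhanubuono*.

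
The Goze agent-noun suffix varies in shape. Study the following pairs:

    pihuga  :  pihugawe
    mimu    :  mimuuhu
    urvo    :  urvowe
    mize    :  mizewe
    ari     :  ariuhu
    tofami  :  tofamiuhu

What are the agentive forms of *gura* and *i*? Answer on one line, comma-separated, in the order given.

gurawe, iuhu

Looking at the last vowel of each stem: -uhu when the last vowel of the stem is a high vowel (*mimu*, *ari*, *tofami*); -we when the last vowel of the stem is a non-high vowel (*pihuga*, *urvo*, *mize*).
The last vowel of *gura* is /a/, which is a non-high vowel, so the suffix is -we, giving *gurawe*.
*i* — last vowel /i/ (a high vowel) → -uhu → *iuhu*.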